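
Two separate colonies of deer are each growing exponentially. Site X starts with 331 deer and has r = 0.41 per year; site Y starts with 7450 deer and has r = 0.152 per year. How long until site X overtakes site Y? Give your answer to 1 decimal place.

Set 331·e^(0.41t) = 7450·e^(0.152t).
e^((0.41 − 0.152)t) = 7450/331 → e^(0.258·t) = 22.508.
0.258·t = ln(22.508) = 3.1139, so t = 3.1139/0.258 = 12.069.

12.1 years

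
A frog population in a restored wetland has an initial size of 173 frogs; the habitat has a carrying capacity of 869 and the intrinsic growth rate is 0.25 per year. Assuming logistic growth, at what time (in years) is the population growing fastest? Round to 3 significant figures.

5.57 years

Logistic growth is fastest at N = K/2 = 434.5.
A = (K − N₀)/N₀ = 4.0231. Set K/(1 + A·e^(−rt)) = K/2 → A·e^(−rt) = 1.
e^(−0.25t) = 1/4.0231 = 0.248563, so t = ln(4.0231)/0.25 = 1.3921/0.25 = 5.5682.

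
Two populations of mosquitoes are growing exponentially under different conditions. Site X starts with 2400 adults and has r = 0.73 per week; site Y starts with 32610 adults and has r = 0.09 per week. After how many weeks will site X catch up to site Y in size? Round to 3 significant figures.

Set 2400·e^(0.73t) = 32610·e^(0.09t).
e^((0.73 − 0.09)t) = 32610/2400 → e^(0.64·t) = 13.588.
0.64·t = ln(13.588) = 2.6092, so t = 2.6092/0.64 = 4.0768.

4.08 weeks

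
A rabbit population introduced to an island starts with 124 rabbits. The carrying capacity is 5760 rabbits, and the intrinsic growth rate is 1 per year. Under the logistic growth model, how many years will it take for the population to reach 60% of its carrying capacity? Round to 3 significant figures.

4.22 years

A = (K − N₀)/N₀ = (5760 − 124)/124 = 45.452.
Solve 5760/(1 + 45.452·e^(−1t)) = 3456: 1 + 45.452·e^(−1t) = 1.6667, so e^(−1t) = 0.0146676.
−1·t = ln(0.0146676) = -4.2221, so t = 4.2221/1 = 4.2221.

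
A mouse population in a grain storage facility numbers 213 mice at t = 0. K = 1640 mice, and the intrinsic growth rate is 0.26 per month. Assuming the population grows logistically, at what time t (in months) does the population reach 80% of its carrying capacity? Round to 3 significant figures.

12.6 months

A = (K − N₀)/N₀ = (1640 − 213)/213 = 6.6995.
Solve 1640/(1 + 6.6995·e^(−0.26t)) = 1312: 1 + 6.6995·e^(−0.26t) = 1.25, so e^(−0.26t) = 0.037316.
−0.26·t = ln(0.037316) = -3.2883, so t = 3.2883/0.26 = 12.647.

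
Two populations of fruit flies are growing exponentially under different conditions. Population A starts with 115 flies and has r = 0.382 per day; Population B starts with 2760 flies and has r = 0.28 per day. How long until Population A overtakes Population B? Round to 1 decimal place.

31.2 days

Set 115·e^(0.382t) = 2760·e^(0.28t).
e^((0.382 − 0.28)t) = 2760/115 → e^(0.102·t) = 24.
0.102·t = ln(24) = 3.1781, so t = 3.1781/0.102 = 31.157.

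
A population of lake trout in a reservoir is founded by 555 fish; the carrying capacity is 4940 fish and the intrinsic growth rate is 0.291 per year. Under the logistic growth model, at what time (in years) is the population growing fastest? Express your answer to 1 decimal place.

7.1 years

Logistic growth is fastest at N = K/2 = 2470.
A = (K − N₀)/N₀ = 7.9009. Set K/(1 + A·e^(−rt)) = K/2 → A·e^(−rt) = 1.
e^(−0.291t) = 1/7.9009 = 0.126568, so t = ln(7.9009)/0.291 = 2.067/0.291 = 7.103.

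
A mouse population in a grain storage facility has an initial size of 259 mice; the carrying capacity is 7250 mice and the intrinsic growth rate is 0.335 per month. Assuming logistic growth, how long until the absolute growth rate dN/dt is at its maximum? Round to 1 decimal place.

Logistic growth is fastest at N = K/2 = 3625.
A = (K − N₀)/N₀ = 26.992. Set K/(1 + A·e^(−rt)) = K/2 → A·e^(−rt) = 1.
e^(−0.335t) = 1/26.992 = 0.0370476, so t = ln(26.992)/0.335 = 3.2956/0.335 = 9.8375.

9.8 months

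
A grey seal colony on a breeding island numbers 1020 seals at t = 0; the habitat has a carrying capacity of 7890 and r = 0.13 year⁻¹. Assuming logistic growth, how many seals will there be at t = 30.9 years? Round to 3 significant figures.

A = (K − N₀)/N₀ = (7890 − 1020)/1020 = 6.7353.
N(t) = K/(1 + A·e^(−rt)) = 7890/(1 + 6.7353×e^(−0.13×30.9)).
e^(−4.017) = 0.018007; denominator = 1 + 6.7353×0.018007 = 1.1213.
N = 7890/1.1213 = 7036.59.

7040 seals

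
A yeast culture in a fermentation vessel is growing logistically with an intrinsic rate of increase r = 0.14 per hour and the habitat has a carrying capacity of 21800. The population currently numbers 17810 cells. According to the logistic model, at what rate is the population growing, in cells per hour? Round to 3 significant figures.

456 cells per hour

dN/dt = rN(1 − N/K) = 0.14 × 17810 × (1 − 17810/21800).
1 − 17810/21800 = 0.18303; dN/dt = 0.14 × 17810 × 0.18303 = 456.36.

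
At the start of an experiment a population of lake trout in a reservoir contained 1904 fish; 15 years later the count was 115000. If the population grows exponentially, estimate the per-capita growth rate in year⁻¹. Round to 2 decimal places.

0.27 per year

From N(t) = N₀·e^(rt): e^(r·15) = 115000/1904 = 60.399.
r·15 = ln(60.399) = 4.101, so r = 4.101/15 = 0.2734.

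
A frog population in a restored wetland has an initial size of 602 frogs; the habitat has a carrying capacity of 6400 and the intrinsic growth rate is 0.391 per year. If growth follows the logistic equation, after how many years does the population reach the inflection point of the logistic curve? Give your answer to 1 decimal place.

5.8 years

Logistic growth is fastest at N = K/2 = 3200.
A = (K − N₀)/N₀ = 9.6312. Set K/(1 + A·e^(−rt)) = K/2 → A·e^(−rt) = 1.
e^(−0.391t) = 1/9.6312 = 0.103829, so t = ln(9.6312)/0.391 = 2.265/0.391 = 5.7929.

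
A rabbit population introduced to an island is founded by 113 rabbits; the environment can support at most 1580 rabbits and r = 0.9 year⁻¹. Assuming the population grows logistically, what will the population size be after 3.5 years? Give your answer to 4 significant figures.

A = (K − N₀)/N₀ = (1580 − 113)/113 = 12.982.
N(t) = K/(1 + A·e^(−rt)) = 1580/(1 + 12.982×e^(−0.9×3.5)).
e^(−3.15) = 0.042852; denominator = 1 + 12.982×0.042852 = 1.5563.
N = 1580/1.5563 = 1015.22.

1015 rabbits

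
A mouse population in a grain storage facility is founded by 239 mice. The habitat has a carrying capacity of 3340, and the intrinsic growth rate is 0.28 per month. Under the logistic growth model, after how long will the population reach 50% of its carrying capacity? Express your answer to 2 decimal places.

9.15 months

A = (K − N₀)/N₀ = (3340 − 239)/239 = 12.975.
Solve 3340/(1 + 12.975·e^(−0.28t)) = 1670: 1 + 12.975·e^(−0.28t) = 2, so e^(−0.28t) = 0.0770719.
−0.28·t = ln(0.0770719) = -2.563, so t = 2.563/0.28 = 9.1536.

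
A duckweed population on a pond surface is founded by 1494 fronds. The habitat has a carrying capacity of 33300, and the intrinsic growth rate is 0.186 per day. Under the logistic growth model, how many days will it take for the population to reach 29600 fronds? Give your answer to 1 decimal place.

27.6 days

A = (K − N₀)/N₀ = (33300 − 1494)/1494 = 21.289.
Solve 33300/(1 + 21.289·e^(−0.186t)) = 29600: 1 + 21.289·e^(−0.186t) = 1.125, so e^(−0.186t) = 0.00587153.
−0.186·t = ln(0.00587153) = -5.1376, so t = 5.1376/0.186 = 27.622.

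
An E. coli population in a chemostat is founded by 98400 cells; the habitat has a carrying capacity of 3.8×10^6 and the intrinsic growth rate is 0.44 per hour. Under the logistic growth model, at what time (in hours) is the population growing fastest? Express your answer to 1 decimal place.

8.2 hours

Logistic growth is fastest at N = K/2 = 1.9×10^6.
A = (K − N₀)/N₀ = 37.618. Set K/(1 + A·e^(−rt)) = K/2 → A·e^(−rt) = 1.
e^(−0.44t) = 1/37.618 = 0.0265831, so t = ln(37.618)/0.44 = 3.6275/0.44 = 8.2443.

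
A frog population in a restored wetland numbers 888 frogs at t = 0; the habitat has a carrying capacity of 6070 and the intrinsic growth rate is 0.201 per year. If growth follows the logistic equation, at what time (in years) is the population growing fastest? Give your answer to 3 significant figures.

Logistic growth is fastest at N = K/2 = 3035.
A = (K − N₀)/N₀ = 5.8356. Set K/(1 + A·e^(−rt)) = K/2 → A·e^(−rt) = 1.
e^(−0.201t) = 1/5.8356 = 0.171362, so t = ln(5.8356)/0.201 = 1.764/0.201 = 8.776.

8.78 years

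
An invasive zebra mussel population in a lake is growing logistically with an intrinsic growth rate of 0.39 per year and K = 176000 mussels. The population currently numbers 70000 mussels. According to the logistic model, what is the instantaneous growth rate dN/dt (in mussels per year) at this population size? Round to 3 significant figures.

dN/dt = rN(1 − N/K) = 0.39 × 70000 × (1 − 70000/176000).
1 − 70000/176000 = 0.60227; dN/dt = 0.39 × 70000 × 0.60227 = 16442.

16400 mussels per year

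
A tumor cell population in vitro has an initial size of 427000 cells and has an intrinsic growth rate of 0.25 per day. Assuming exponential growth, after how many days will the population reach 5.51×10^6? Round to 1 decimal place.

Set N₀·e^(rt) = 5.51×10^6: e^(0.25·t) = 5.51×10^6/427000 = 12.904.
0.25·t = ln(12.904) = 2.5575, so t = 2.5575/0.25 = 10.23.

10.2 days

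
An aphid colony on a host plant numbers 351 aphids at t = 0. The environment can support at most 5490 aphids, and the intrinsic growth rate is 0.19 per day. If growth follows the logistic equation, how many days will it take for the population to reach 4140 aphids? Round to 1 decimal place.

A = (K − N₀)/N₀ = (5490 − 351)/351 = 14.641.
Solve 5490/(1 + 14.641·e^(−0.19t)) = 4140: 1 + 14.641·e^(−0.19t) = 1.3261, so e^(−0.19t) = 0.0222721.
−0.19·t = ln(0.0222721) = -3.8044, so t = 3.8044/0.19 = 20.023.

20.0 days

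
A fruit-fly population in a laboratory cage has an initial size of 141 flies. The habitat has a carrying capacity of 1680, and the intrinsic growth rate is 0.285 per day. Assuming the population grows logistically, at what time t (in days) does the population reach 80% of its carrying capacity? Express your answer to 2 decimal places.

13.25 days

A = (K − N₀)/N₀ = (1680 − 141)/141 = 10.915.
Solve 1680/(1 + 10.915·e^(−0.285t)) = 1344: 1 + 10.915·e^(−0.285t) = 1.25, so e^(−0.285t) = 0.0229045.
−0.285·t = ln(0.0229045) = -3.7764, so t = 3.7764/0.285 = 13.251.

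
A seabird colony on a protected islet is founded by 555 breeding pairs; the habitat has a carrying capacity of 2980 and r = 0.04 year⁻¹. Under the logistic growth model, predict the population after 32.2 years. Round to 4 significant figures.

1351 breeding pairs

A = (K − N₀)/N₀ = (2980 − 555)/555 = 4.3694.
N(t) = K/(1 + A·e^(−rt)) = 2980/(1 + 4.3694×e^(−0.04×32.2)).
e^(−1.288) = 0.27582; denominator = 1 + 4.3694×0.27582 = 2.2052.
N = 2980/2.2052 = 1351.37.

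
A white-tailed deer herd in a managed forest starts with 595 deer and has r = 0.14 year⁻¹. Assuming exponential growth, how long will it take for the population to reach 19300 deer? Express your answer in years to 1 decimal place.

Set N₀·e^(rt) = 19300: e^(0.14·t) = 19300/595 = 32.437.
0.14·t = ln(32.437) = 3.4793, so t = 3.4793/0.14 = 24.852.

24.9 years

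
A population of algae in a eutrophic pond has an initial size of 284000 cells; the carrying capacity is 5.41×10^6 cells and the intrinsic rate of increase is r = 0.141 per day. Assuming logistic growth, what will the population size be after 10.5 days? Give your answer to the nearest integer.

A = (K − N₀)/N₀ = (5.41×10^6 − 284000)/284000 = 18.049.
N(t) = K/(1 + A·e^(−rt)) = 5.41×10^6/(1 + 18.049×e^(−0.141×10.5)).
e^(−1.48) = 0.22752; denominator = 1 + 18.049×0.22752 = 5.1066.
N = 5.41×10^6/5.1066 = 1.059404×10^6.

1059404 cells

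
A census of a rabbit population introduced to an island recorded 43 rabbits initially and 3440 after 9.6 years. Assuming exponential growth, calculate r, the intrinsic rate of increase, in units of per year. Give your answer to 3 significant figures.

0.456 per year

From N(t) = N₀·e^(rt): e^(r·9.6) = 3440/43 = 80.
r·9.6 = ln(80) = 4.382, so r = 4.382/9.6 = 0.45646.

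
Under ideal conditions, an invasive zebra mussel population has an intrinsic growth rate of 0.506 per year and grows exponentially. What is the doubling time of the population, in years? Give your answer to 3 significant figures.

Doubling time t_d = ln(2)/r = 0.6931/0.506 = 1.3699.

1.37 years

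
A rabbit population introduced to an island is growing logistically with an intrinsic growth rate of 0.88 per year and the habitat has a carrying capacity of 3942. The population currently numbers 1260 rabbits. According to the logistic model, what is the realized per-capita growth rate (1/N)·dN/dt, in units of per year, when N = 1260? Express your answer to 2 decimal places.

0.60 per year

(1/N)·dN/dt = r(1 − N/K) = 0.88 × (1 − 1260/3942).
= 0.88 × 0.68037 = 0.59872.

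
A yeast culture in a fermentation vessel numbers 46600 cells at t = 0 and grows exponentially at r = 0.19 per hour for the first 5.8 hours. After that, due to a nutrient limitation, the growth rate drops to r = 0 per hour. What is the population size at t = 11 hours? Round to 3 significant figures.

Phase 1: N(5.8) = 46600·e^(0.19×5.8) = 46600·e^1.102 = 140274.
Phase 2 runs for 11 − 5.8 = 5.2 hours at r = 0.
N(11) = 140274·e^(0×5.2) = 140274·e^-0 = 140274.

140000 cells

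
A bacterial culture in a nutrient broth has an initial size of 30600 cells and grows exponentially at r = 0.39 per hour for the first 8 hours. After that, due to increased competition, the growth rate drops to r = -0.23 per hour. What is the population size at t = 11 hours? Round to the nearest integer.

347582 cells

Phase 1: N(8) = 30600·e^(0.39×8) = 30600·e^3.12 = 692979.
Phase 2 runs for 11 − 8 = 3 hours at r = -0.23.
N(11) = 692979·e^(-0.23×3) = 692979·e^-0.69 = 347582.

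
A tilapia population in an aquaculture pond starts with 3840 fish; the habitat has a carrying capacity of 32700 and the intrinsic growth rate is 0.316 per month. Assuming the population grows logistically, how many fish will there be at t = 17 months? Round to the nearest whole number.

31597 fish

A = (K − N₀)/N₀ = (32700 − 3840)/3840 = 7.5156.
N(t) = K/(1 + A·e^(−rt)) = 32700/(1 + 7.5156×e^(−0.316×17)).
e^(−5.372) = 0.0046448; denominator = 1 + 7.5156×0.0046448 = 1.0349.
N = 32700/1.0349 = 31597.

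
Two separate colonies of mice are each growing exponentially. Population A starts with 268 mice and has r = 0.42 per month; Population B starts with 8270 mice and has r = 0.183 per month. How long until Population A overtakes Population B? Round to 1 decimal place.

14.5 months

Set 268·e^(0.42t) = 8270·e^(0.183t).
e^((0.42 − 0.183)t) = 8270/268 → e^(0.237·t) = 30.858.
0.237·t = ln(30.858) = 3.4294, so t = 3.4294/0.237 = 14.47.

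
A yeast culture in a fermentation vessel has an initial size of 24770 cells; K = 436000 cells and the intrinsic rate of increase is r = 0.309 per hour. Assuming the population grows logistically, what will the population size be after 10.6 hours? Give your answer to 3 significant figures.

268000 cells

A = (K − N₀)/N₀ = (436000 − 24770)/24770 = 16.602.
N(t) = K/(1 + A·e^(−rt)) = 436000/(1 + 16.602×e^(−0.309×10.6)).
e^(−3.275) = 0.037802; denominator = 1 + 16.602×0.037802 = 1.6276.
N = 436000/1.6276 = 267882.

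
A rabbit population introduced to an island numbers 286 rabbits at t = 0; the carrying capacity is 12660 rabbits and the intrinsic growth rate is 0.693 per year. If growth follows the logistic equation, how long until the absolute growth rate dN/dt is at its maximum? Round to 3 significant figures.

5.44 years

Logistic growth is fastest at N = K/2 = 6330.
A = (K − N₀)/N₀ = 43.266. Set K/(1 + A·e^(−rt)) = K/2 → A·e^(−rt) = 1.
e^(−0.693t) = 1/43.266 = 0.023113, so t = ln(43.266)/0.693 = 3.7674/0.693 = 5.4363.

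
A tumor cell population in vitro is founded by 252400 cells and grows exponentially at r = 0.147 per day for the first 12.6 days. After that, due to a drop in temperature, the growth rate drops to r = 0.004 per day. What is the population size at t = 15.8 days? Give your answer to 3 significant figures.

Phase 1: N(12.6) = 252400·e^(0.147×12.6) = 252400·e^1.852 = 1.608754×10^6.
Phase 2 runs for 15.8 − 12.6 = 3.2 days at r = 0.004.
N(15.8) = 1.608754×10^6·e^(0.004×3.2) = 1.608754×10^6·e^0.0128 = 1.629478×10^6.

1630000 cells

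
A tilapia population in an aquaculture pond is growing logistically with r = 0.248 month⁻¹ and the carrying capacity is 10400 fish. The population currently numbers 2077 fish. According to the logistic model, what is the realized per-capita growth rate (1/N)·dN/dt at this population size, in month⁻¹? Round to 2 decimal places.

0.20 per month

(1/N)·dN/dt = r(1 − N/K) = 0.248 × (1 − 2077/10400).
= 0.248 × 0.80029 = 0.19847.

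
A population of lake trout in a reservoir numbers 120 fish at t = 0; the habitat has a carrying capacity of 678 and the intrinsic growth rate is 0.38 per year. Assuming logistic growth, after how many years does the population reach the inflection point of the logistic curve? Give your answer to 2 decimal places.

4.04 years

Logistic growth is fastest at N = K/2 = 339.
A = (K − N₀)/N₀ = 4.65. Set K/(1 + A·e^(−rt)) = K/2 → A·e^(−rt) = 1.
e^(−0.38t) = 1/4.65 = 0.215054, so t = ln(4.65)/0.38 = 1.5369/0.38 = 4.0444.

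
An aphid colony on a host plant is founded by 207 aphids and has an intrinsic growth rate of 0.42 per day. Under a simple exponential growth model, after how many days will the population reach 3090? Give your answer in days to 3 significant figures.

6.44 days

Set N₀·e^(rt) = 3090: e^(0.42·t) = 3090/207 = 14.928.
0.42·t = ln(14.928) = 2.7032, so t = 2.7032/0.42 = 6.4362.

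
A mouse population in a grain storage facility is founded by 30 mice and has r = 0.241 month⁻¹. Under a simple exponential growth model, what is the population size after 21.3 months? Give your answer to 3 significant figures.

N(t) = N₀·e^(rt) = 30 × e^(0.241×21.3) = 30 × e^5.133.
e^5.133 ≈ 169.58, so N ≈ 30 × 169.58 = 5087.27.

5090 mice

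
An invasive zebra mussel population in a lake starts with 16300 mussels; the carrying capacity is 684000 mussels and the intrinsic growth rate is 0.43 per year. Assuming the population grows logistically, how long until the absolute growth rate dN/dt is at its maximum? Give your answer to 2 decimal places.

Logistic growth is fastest at N = K/2 = 342000.
A = (K − N₀)/N₀ = 40.963. Set K/(1 + A·e^(−rt)) = K/2 → A·e^(−rt) = 1.
e^(−0.43t) = 1/40.963 = 0.0244122, so t = ln(40.963)/0.43 = 3.7127/0.43 = 8.6341.

8.63 years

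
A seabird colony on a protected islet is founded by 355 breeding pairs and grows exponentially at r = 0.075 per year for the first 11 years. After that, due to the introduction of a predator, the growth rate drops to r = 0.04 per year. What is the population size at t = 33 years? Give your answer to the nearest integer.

1953 breeding pairs

Phase 1: N(11) = 355·e^(0.075×11) = 355·e^0.825 = 810.068.
Phase 2 runs for 33 − 11 = 22 years at r = 0.04.
N(33) = 810.068·e^(0.04×22) = 810.068·e^0.88 = 1952.99.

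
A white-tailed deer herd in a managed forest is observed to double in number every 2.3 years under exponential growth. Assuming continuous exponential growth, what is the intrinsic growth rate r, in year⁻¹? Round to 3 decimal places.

r = ln(2)/t_d = 0.6931/2.3 = 0.30137.

0.301 per year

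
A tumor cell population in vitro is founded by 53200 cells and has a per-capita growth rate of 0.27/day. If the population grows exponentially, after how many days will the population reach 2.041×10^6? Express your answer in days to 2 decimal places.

Set N₀·e^(rt) = 2.041×10^6: e^(0.27·t) = 2.041×10^6/53200 = 38.365.
0.27·t = ln(38.365) = 3.6471, so t = 3.6471/0.27 = 13.508.

13.51 days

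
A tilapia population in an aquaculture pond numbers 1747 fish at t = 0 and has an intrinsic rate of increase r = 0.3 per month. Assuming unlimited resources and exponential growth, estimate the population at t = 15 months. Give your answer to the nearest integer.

N(t) = N₀·e^(rt) = 1747 × e^(0.3×15) = 1747 × e^4.5.
e^4.5 ≈ 90.017, so N ≈ 1747 × 90.017 = 157260.

157260 fish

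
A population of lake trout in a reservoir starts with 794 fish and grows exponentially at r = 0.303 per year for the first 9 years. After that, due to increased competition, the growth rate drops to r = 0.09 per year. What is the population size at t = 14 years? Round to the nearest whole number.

19036 fish

Phase 1: N(9) = 794·e^(0.303×9) = 794·e^2.727 = 12137.8.
Phase 2 runs for 14 − 9 = 5 years at r = 0.09.
N(14) = 12137.8·e^(0.09×5) = 12137.8·e^0.45 = 19035.9.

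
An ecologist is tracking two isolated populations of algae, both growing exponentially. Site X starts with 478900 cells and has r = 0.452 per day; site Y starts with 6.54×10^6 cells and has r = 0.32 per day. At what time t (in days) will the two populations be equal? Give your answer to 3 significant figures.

Set 478900·e^(0.452t) = 6.54×10^6·e^(0.32t).
e^((0.452 − 0.32)t) = 6.54×10^6/478900 → e^(0.132·t) = 13.656.
0.132·t = ln(13.656) = 2.6142, so t = 2.6142/0.132 = 19.805.

19.8 days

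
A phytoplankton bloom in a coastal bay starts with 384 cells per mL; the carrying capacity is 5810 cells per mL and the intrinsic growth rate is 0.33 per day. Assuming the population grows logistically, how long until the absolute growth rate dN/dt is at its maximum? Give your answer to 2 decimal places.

8.03 days

Logistic growth is fastest at N = K/2 = 2905.
A = (K − N₀)/N₀ = 14.13. Set K/(1 + A·e^(−rt)) = K/2 → A·e^(−rt) = 1.
e^(−0.33t) = 1/14.13 = 0.0707704, so t = ln(14.13)/0.33 = 2.6483/0.33 = 8.0252.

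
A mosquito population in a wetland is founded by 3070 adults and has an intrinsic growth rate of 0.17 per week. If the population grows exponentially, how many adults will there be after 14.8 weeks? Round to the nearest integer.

38003 adults

N(t) = N₀·e^(rt) = 3070 × e^(0.17×14.8) = 3070 × e^2.516.
e^2.516 ≈ 12.379, so N ≈ 3070 × 12.379 = 38003.5.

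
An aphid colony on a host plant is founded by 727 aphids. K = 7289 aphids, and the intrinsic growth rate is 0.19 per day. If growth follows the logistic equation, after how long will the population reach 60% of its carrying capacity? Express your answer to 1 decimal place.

A = (K − N₀)/N₀ = (7289 − 727)/727 = 9.0261.
Solve 7289/(1 + 9.0261·e^(−0.19t)) = 4373.4: 1 + 9.0261·e^(−0.19t) = 1.6667, so e^(−0.19t) = 0.0738596.
−0.19·t = ln(0.0738596) = -2.6056, so t = 2.6056/0.19 = 13.714.

13.7 days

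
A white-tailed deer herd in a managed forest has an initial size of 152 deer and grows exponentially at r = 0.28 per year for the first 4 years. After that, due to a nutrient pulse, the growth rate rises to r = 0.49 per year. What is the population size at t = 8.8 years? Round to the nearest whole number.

Phase 1: N(4) = 152·e^(0.28×4) = 152·e^1.12 = 465.858.
Phase 2 runs for 8.8 − 4 = 4.8 years at r = 0.49.
N(8.8) = 465.858·e^(0.49×4.8) = 465.858·e^2.352 = 4894.56.

4895 deer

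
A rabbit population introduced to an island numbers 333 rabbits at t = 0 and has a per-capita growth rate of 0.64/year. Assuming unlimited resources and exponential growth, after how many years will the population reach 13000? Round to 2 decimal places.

5.73 years

Set N₀·e^(rt) = 13000: e^(0.64·t) = 13000/333 = 39.039.
0.64·t = ln(39.039) = 3.6646, so t = 3.6646/0.64 = 5.7259.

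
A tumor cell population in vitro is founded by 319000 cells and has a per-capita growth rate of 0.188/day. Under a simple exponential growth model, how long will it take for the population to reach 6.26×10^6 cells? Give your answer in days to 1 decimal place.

15.8 days

Set N₀·e^(rt) = 6.26×10^6: e^(0.188·t) = 6.26×10^6/319000 = 19.624.
0.188·t = ln(19.624) = 2.9767, so t = 2.9767/0.188 = 15.834.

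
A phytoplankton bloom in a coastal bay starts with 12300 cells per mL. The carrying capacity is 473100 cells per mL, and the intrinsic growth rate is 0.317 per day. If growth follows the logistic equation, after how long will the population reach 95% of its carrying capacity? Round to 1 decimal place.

20.7 days

A = (K − N₀)/N₀ = (473100 − 12300)/12300 = 37.463.
Solve 473100/(1 + 37.463·e^(−0.317t)) = 449445: 1 + 37.463·e^(−0.317t) = 1.0526, so e^(−0.317t) = 0.00140488.
−0.317·t = ln(0.00140488) = -6.5678, so t = 6.5678/0.317 = 20.719.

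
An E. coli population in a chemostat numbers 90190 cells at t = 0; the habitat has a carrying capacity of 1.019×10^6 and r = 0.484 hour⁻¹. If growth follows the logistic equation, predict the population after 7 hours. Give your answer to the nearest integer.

A = (K − N₀)/N₀ = (1.019×10^6 − 90190)/90190 = 10.298.
N(t) = K/(1 + A·e^(−rt)) = 1.019×10^6/(1 + 10.298×e^(−0.484×7)).
e^(−3.388) = 0.033776; denominator = 1 + 10.298×0.033776 = 1.3478.
N = 1.019×10^6/1.3478 = 756025.

756025 cells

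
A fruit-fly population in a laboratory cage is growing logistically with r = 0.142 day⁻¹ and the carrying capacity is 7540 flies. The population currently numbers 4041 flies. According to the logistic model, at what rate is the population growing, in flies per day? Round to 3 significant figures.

266 flies per day

dN/dt = rN(1 − N/K) = 0.142 × 4041 × (1 − 4041/7540).
1 − 4041/7540 = 0.46406; dN/dt = 0.142 × 4041 × 0.46406 = 266.29.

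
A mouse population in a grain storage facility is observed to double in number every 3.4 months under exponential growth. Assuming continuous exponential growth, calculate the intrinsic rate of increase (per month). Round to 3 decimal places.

r = ln(2)/t_d = 0.6931/3.4 = 0.20387.

0.204 per month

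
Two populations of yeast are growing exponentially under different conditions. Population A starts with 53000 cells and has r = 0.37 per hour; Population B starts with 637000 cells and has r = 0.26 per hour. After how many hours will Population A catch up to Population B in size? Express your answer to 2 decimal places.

22.60 hours

Set 53000·e^(0.37t) = 637000·e^(0.26t).
e^((0.37 − 0.26)t) = 637000/53000 → e^(0.11·t) = 12.019.
0.11·t = ln(12.019) = 2.4865, so t = 2.4865/0.11 = 22.604.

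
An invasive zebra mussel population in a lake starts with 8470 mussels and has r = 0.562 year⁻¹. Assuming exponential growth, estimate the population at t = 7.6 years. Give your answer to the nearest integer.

606516 mussels

N(t) = N₀·e^(rt) = 8470 × e^(0.562×7.6) = 8470 × e^4.271.
e^4.271 ≈ 71.608, so N ≈ 8470 × 71.608 = 606516.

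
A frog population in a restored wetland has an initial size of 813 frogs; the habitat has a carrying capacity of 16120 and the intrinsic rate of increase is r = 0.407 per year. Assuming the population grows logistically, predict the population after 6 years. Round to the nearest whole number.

6111 frogs

A = (K − N₀)/N₀ = (16120 − 813)/813 = 18.828.
N(t) = K/(1 + A·e^(−rt)) = 16120/(1 + 18.828×e^(−0.407×6)).
e^(−2.442) = 0.086987; denominator = 1 + 18.828×0.086987 = 2.6378.
N = 16120/2.6378 = 6111.23.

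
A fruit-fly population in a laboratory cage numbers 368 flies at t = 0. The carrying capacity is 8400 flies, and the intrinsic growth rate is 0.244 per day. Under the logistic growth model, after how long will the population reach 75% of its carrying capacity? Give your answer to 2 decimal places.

17.14 days

A = (K − N₀)/N₀ = (8400 − 368)/368 = 21.826.
Solve 8400/(1 + 21.826·e^(−0.244t)) = 6300: 1 + 21.826·e^(−0.244t) = 1.3333, so e^(−0.244t) = 0.0152722.
−0.244·t = ln(0.0152722) = -4.1817, so t = 4.1817/0.244 = 17.138.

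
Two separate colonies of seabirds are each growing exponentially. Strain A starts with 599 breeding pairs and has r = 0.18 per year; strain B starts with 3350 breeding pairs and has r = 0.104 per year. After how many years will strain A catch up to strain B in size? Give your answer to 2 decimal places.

22.65 years

Set 599·e^(0.18t) = 3350·e^(0.104t).
e^((0.18 − 0.104)t) = 3350/599 → e^(0.076·t) = 5.5927.
0.076·t = ln(5.5927) = 1.7215, so t = 1.7215/0.076 = 22.651.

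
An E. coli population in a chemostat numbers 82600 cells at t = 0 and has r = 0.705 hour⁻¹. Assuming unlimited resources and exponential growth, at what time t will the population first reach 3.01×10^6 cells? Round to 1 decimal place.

Set N₀·e^(rt) = 3.01×10^6: e^(0.705·t) = 3.01×10^6/82600 = 36.441.
0.705·t = ln(36.441) = 3.5957, so t = 3.5957/0.705 = 5.1003.

5.1 hours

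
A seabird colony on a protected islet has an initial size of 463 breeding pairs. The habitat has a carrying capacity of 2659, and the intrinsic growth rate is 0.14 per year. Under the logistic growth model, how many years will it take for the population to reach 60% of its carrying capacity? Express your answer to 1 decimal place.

A = (K − N₀)/N₀ = (2659 − 463)/463 = 4.743.
Solve 2659/(1 + 4.743·e^(−0.14t)) = 1595.4: 1 + 4.743·e^(−0.14t) = 1.6667, so e^(−0.14t) = 0.140559.
−0.14·t = ln(0.140559) = -1.9621, so t = 1.9621/0.14 = 14.015.

14.0 years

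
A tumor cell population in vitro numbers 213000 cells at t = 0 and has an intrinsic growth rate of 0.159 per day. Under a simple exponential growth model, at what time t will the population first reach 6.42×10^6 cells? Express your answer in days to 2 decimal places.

21.42 days

Set N₀·e^(rt) = 6.42×10^6: e^(0.159·t) = 6.42×10^6/213000 = 30.141.
0.159·t = ln(30.141) = 3.4059, so t = 3.4059/0.159 = 21.421.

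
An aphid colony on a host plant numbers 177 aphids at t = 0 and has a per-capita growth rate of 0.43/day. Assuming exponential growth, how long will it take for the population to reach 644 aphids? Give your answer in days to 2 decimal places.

3.00 days

Set N₀·e^(rt) = 644: e^(0.43·t) = 644/177 = 3.6384.
0.43·t = ln(3.6384) = 1.2915, so t = 1.2915/0.43 = 3.0036.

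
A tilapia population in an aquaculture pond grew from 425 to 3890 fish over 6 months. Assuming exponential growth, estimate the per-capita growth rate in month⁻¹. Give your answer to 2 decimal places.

0.37 per month

From N(t) = N₀·e^(rt): e^(r·6) = 3890/425 = 9.1529.
r·6 = ln(9.1529) = 2.2141, so r = 2.2141/6 = 0.36901.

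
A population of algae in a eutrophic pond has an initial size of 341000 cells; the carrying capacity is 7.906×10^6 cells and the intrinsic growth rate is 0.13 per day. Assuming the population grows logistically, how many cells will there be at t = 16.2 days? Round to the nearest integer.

A = (K − N₀)/N₀ = (7.906×10^6 − 341000)/341000 = 22.185.
N(t) = K/(1 + A·e^(−rt)) = 7.906×10^6/(1 + 22.185×e^(−0.13×16.2)).
e^(−2.106) = 0.12172; denominator = 1 + 22.185×0.12172 = 3.7004.
N = 7.906×10^6/3.7004 = 2.136518×10^6.

2136518 cells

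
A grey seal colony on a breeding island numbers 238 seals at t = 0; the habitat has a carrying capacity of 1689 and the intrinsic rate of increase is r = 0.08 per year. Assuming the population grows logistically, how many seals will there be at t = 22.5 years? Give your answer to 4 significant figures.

A = (K − N₀)/N₀ = (1689 − 238)/238 = 6.0966.
N(t) = K/(1 + A·e^(−rt)) = 1689/(1 + 6.0966×e^(−0.08×22.5)).
e^(−1.8) = 0.1653; denominator = 1 + 6.0966×0.1653 = 2.0078.
N = 1689/2.0078 = 841.233.

841.2 seals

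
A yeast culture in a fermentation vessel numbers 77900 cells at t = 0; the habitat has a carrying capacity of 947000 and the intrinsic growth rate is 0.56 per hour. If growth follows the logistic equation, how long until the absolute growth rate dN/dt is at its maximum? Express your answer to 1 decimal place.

4.3 hours

Logistic growth is fastest at N = K/2 = 473500.
A = (K − N₀)/N₀ = 11.157. Set K/(1 + A·e^(−rt)) = K/2 → A·e^(−rt) = 1.
e^(−0.56t) = 1/11.157 = 0.089633, so t = ln(11.157)/0.56 = 2.412/0.56 = 4.3072.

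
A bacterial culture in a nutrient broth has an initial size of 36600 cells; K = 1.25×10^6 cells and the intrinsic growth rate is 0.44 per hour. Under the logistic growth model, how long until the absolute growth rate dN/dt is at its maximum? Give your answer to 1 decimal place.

8.0 hours

Logistic growth is fastest at N = K/2 = 625000.
A = (K − N₀)/N₀ = 33.153. Set K/(1 + A·e^(−rt)) = K/2 → A·e^(−rt) = 1.
e^(−0.44t) = 1/33.153 = 0.0301632, so t = ln(33.153)/0.44 = 3.5011/0.44 = 7.9571.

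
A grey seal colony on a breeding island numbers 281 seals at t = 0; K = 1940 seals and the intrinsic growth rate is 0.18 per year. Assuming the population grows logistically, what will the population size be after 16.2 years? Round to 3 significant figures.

1470 seals

A = (K − N₀)/N₀ = (1940 − 281)/281 = 5.9039.
N(t) = K/(1 + A·e^(−rt)) = 1940/(1 + 5.9039×e^(−0.18×16.2)).
e^(−2.916) = 0.05415; denominator = 1 + 5.9039×0.05415 = 1.3197.
N = 1940/1.3197 = 1470.04.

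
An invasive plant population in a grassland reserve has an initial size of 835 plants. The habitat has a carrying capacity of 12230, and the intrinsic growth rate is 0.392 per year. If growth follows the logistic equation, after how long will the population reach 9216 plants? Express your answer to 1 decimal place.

9.5 years

A = (K − N₀)/N₀ = (12230 − 835)/835 = 13.647.
Solve 12230/(1 + 13.647·e^(−0.392t)) = 9216: 1 + 13.647·e^(−0.392t) = 1.327, so e^(−0.392t) = 0.0239648.
−0.392·t = ln(0.0239648) = -3.7312, so t = 3.7312/0.392 = 9.5183.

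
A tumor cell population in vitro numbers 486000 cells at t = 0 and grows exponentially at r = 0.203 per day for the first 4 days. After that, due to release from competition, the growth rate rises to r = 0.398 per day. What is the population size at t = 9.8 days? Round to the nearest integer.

Phase 1: N(4) = 486000·e^(0.203×4) = 486000·e^0.812 = 1.09467×10^6.
Phase 2 runs for 9.8 − 4 = 5.8 days at r = 0.398.
N(9.8) = 1.09467×10^6·e^(0.398×5.8) = 1.09467×10^6·e^2.308 = 1.101054×10^7.

11010544 cells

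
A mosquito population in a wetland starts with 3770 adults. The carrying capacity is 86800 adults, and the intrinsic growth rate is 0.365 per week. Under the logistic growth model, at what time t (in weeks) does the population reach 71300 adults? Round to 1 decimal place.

12.7 weeks

A = (K − N₀)/N₀ = (86800 − 3770)/3770 = 22.024.
Solve 86800/(1 + 22.024·e^(−0.365t)) = 71300: 1 + 22.024·e^(−0.365t) = 1.2174, so e^(−0.365t) = 0.00987071.
−0.365·t = ln(0.00987071) = -4.6182, so t = 4.6182/0.365 = 12.653.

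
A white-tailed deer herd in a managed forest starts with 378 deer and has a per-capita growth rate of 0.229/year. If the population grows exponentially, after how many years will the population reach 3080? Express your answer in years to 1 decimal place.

Set N₀·e^(rt) = 3080: e^(0.229·t) = 3080/378 = 8.1481.
0.229·t = ln(8.1481) = 2.0978, so t = 2.0978/0.229 = 9.1607.

9.2 years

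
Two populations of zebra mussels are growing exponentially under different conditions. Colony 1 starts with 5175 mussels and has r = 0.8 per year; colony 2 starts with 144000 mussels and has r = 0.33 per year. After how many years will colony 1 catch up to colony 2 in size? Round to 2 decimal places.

Set 5175·e^(0.8t) = 144000·e^(0.33t).
e^((0.8 − 0.33)t) = 144000/5175 → e^(0.47·t) = 27.826.
0.47·t = ln(27.826) = 3.326, so t = 3.326/0.47 = 7.0765.

7.08 years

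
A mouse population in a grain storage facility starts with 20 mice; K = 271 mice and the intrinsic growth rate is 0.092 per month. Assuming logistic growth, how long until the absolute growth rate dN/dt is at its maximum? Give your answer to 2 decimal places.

27.50 months

Logistic growth is fastest at N = K/2 = 135.5.
A = (K − N₀)/N₀ = 12.55. Set K/(1 + A·e^(−rt)) = K/2 → A·e^(−rt) = 1.
e^(−0.092t) = 1/12.55 = 0.0796813, so t = ln(12.55)/0.092 = 2.5297/0.092 = 27.497.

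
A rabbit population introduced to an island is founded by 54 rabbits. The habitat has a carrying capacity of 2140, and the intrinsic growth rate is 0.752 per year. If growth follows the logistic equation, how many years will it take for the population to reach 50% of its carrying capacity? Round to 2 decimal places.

A = (K − N₀)/N₀ = (2140 − 54)/54 = 38.63.
Solve 2140/(1 + 38.63·e^(−0.752t)) = 1070: 1 + 38.63·e^(−0.752t) = 2, so e^(−0.752t) = 0.0258869.
−0.752·t = ln(0.0258869) = -3.654, so t = 3.654/0.752 = 4.8591.

4.86 years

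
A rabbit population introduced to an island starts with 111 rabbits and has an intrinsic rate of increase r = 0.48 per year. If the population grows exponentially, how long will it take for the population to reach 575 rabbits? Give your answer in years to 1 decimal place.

Set N₀·e^(rt) = 575: e^(0.48·t) = 575/111 = 5.1802.
0.48·t = ln(5.1802) = 1.6448, so t = 1.6448/0.48 = 3.4267.

3.4 years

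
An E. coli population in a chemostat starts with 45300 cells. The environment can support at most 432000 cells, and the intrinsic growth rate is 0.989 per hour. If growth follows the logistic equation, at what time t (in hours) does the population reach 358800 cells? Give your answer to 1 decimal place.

3.8 hours

A = (K − N₀)/N₀ = (432000 − 45300)/45300 = 8.5364.
Solve 432000/(1 + 8.5364·e^(−0.989t)) = 358800: 1 + 8.5364·e^(−0.989t) = 1.204, so e^(−0.989t) = 0.0238992.
−0.989·t = ln(0.0238992) = -3.7339, so t = 3.7339/0.989 = 3.7754.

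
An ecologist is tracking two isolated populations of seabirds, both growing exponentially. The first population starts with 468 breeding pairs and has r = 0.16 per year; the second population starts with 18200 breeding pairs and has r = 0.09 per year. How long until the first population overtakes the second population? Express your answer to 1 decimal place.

52.3 years

Set 468·e^(0.16t) = 18200·e^(0.09t).
e^((0.16 − 0.09)t) = 18200/468 → e^(0.07·t) = 38.889.
0.07·t = ln(38.889) = 3.6607, so t = 3.6607/0.07 = 52.296.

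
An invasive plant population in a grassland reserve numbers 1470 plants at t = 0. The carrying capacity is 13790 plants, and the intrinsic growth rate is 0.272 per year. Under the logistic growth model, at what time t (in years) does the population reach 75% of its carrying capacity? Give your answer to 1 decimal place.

A = (K − N₀)/N₀ = (13790 − 1470)/1470 = 8.381.
Solve 13790/(1 + 8.381·e^(−0.272t)) = 10342.5: 1 + 8.381·e^(−0.272t) = 1.3333, so e^(−0.272t) = 0.0397727.
−0.272·t = ln(0.0397727) = -3.2246, so t = 3.2246/0.272 = 11.855.

11.9 years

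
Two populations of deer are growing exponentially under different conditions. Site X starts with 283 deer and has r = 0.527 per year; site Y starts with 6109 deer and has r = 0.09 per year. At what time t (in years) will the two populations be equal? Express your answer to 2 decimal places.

7.03 years

Set 283·e^(0.527t) = 6109·e^(0.09t).
e^((0.527 − 0.09)t) = 6109/283 → e^(0.437·t) = 21.587.
0.437·t = ln(21.587) = 3.0721, so t = 3.0721/0.437 = 7.0299.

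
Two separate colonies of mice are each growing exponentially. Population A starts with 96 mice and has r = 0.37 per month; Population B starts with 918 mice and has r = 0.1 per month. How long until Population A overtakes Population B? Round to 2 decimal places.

Set 96·e^(0.37t) = 918·e^(0.1t).
e^((0.37 − 0.1)t) = 918/96 → e^(0.27·t) = 9.5625.
0.27·t = ln(9.5625) = 2.2578, so t = 2.2578/0.27 = 8.3624.

8.36 months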